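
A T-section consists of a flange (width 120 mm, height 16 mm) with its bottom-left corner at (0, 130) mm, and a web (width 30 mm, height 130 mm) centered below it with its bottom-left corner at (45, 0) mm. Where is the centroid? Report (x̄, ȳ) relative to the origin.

x̄ = 60.00 mm, ȳ = 89.08 mm

Part | A | x̄ᵢ | ȳᵢ | A·x̄ᵢ | A·ȳᵢ
web | 3900.00 | 60.00 | 65.00 | 234000.00 | 253500.00
flange | 1920.00 | 60.00 | 138.00 | 115200.00 | 264960.00
Σ | 5820.00 |  |  | 349200.00 | 518460.00
x̄ = 349200.00 / 5820.00 = 60.00 mm
ȳ = 518460.00 / 5820.00 = 89.08 mm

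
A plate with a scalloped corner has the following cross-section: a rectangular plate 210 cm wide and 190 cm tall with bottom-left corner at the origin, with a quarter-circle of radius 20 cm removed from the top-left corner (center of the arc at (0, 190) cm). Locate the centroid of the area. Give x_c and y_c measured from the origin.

Part | A | x̄ᵢ | ȳᵢ | A·x̄ᵢ | A·ȳᵢ
plate | 39900.00 | 105.00 | 95.00 | 4189500.00 | 3790500.00
removed quarter-circle | -314.16 | 8.49 | 181.51 | -2666.67 | -57023.59
Σ | 39585.84 |  |  | 4186833.33 | 3733476.41
x_c = 4186833.33 / 39585.84 = 105.77 cm
y_c = 3733476.41 / 39585.84 = 94.31 cm

x_c = 105.77 cm, y_c = 94.31 cm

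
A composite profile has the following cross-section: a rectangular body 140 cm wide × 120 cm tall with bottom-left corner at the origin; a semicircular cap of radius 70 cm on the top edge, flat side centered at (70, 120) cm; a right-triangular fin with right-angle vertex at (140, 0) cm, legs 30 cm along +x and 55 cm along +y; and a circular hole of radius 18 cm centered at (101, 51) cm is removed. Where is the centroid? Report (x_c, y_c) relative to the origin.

Part | A | x̄ᵢ | ȳᵢ | A·x̄ᵢ | A·ȳᵢ
rectangular body | 16800.00 | 70.00 | 60.00 | 1176000.00 | 1008000.00
semicircular top | 7696.90 | 70.00 | 149.71 | 538783.14 | 1152294.91
triangular fin | 825.00 | 150.00 | 18.33 | 123750.00 | 15125.00
hole | -1017.88 | 101.00 | 51.00 | -102805.48 | -51911.68
Σ | 24304.03 |  |  | 1735727.66 | 2123508.23
x_c = 1735727.66 / 24304.03 = 71.42 cm
y_c = 2123508.23 / 24304.03 = 87.37 cm

x_c = 71.42 cm, y_c = 87.37 cm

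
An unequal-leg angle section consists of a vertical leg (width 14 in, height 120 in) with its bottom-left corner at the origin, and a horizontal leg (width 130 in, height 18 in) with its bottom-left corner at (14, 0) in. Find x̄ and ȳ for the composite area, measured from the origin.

vertical leg: A = 14 × 120 = 1680.00, centroid at (7.00, 60.00).
horizontal leg: A = 130 × 18 = 2340.00, centroid at (79.00, 9.00).
ΣA = 4020.00 in²
ΣAx̄ = (1680.00)(7.00) + (2340.00)(79.00) = 196620.00 in³
ΣAȳ = (1680.00)(60.00) + (2340.00)(9.00) = 121860.00 in³
x̄ = 196620.00 / 4020.00 = 48.91 in
ȳ = 121860.00 / 4020.00 = 30.31 in

x̄ = 48.91 in, ȳ = 30.31 in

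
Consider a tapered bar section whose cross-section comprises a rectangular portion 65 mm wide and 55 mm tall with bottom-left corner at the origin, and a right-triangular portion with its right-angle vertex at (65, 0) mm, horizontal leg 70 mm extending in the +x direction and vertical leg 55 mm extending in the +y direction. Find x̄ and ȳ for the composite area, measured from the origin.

x̄ = 52.04 mm, ȳ = 24.29 mm

rectangular portion: A = 65 × 55 = 3575.00, centroid at (32.50, 27.50).
triangular portion: A = ½·70·55 = 1925.00, centroid at (88.33, 18.33).
ΣA = 5500.00 mm², ΣAx̄ = 286229.17 mm³, ΣAȳ = 133604.17 mm³.
x̄ = 286229.17/5500.00 = 52.04 mm; ȳ = 133604.17/5500.00 = 24.29 mm.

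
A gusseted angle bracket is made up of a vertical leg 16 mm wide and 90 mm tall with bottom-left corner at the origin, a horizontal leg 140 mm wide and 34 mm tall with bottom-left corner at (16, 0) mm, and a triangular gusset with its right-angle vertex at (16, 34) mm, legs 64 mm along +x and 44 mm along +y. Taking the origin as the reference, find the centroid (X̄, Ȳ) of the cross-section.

vertical leg: A = 16 × 90 = 1440.00, centroid at (8.00, 45.00).
horizontal leg: A = 140 × 34 = 4760.00, centroid at (86.00, 17.00).
gusset: A = ½·64·44 = 1408.00, centroid at (37.33, 48.67).
ΣA = 7608.00 mm², ΣAX̄ = 473445.33 mm³, ΣAȲ = 214242.67 mm³.
X̄ = 473445.33/7608.00 = 62.23 mm; Ȳ = 214242.67/7608.00 = 28.16 mm.

X̄ = 62.23 mm, Ȳ = 28.16 mm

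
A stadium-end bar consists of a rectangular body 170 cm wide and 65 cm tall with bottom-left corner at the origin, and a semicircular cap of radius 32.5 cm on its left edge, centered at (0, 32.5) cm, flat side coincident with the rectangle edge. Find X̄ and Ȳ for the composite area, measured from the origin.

rectangular body: A = 170 × 65 = 11050.00, centroid at (85.00, 32.50).
semicircular end: A = ½π·32.5² = 1659.15, centroid at (-13.79, 32.50).
ΣA = 12709.15 cm², ΣAX̄ = 916364.58 cm³, ΣAȲ = 413047.49 cm³.
X̄ = 916364.58/12709.15 = 72.10 cm; Ȳ = 413047.49/12709.15 = 32.50 cm.

X̄ = 72.10 cm, Ȳ = 32.50 cm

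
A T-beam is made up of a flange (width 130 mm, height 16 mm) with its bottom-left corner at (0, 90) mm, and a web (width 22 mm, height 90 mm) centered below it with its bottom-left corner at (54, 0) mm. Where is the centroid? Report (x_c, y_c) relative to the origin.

x_c = 65.00 mm, y_c = 72.15 mm

web: A = 22 × 90 = 1980.00, centroid at (65.00, 45.00).
flange: A = 130 × 16 = 2080.00, centroid at (65.00, 98.00).
ΣA = 4060.00 mm², ΣAx_c = 263900.00 mm³, ΣAy_c = 292940.00 mm³.
x_c = 263900.00/4060.00 = 65.00 mm; y_c = 292940.00/4060.00 = 72.15 mm.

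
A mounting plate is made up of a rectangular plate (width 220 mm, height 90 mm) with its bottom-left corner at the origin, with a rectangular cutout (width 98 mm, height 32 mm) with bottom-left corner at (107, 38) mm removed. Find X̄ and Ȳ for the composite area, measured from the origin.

X̄ = 101.34 mm, Ȳ = 43.31 mm

Part | A | x̄ᵢ | ȳᵢ | A·x̄ᵢ | A·ȳᵢ
plate | 19800.00 | 110.00 | 45.00 | 2178000.00 | 891000.00
hole | -3136.00 | 156.00 | 54.00 | -489216.00 | -169344.00
Σ | 16664.00 |  |  | 1688784.00 | 721656.00
X̄ = 1688784.00 / 16664.00 = 101.34 mm
Ȳ = 721656.00 / 16664.00 = 43.31 mm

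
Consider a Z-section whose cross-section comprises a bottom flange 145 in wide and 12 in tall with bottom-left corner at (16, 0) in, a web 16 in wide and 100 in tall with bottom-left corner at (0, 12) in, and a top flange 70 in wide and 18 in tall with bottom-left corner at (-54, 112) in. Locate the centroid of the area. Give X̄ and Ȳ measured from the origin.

bottom flange: A = 145 × 12 = 1740.00, centroid at (88.50, 6.00).
web: A = 16 × 100 = 1600.00, centroid at (8.00, 62.00).
top flange: A = 70 × 18 = 1260.00, centroid at (-19.00, 121.00).
ΣA = 4600.00 in²
ΣAX̄ = (1740.00)(88.50) + (1600.00)(8.00) + (1260.00)(-19.00) = 142850.00 in³
ΣAȲ = (1740.00)(6.00) + (1600.00)(62.00) + (1260.00)(121.00) = 262100.00 in³
X̄ = 142850.00 / 4600.00 = 31.05 in
Ȳ = 262100.00 / 4600.00 = 56.98 in

X̄ = 31.05 in, Ȳ = 56.98 in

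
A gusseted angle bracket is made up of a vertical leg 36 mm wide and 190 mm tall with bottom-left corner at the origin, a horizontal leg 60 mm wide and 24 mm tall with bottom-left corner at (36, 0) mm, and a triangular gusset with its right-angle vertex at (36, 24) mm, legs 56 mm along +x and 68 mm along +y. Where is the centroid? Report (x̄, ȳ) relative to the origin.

x̄ = 31.64 mm, ȳ = 74.23 mm

vertical leg: A = 36 × 190 = 6840.00, centroid at (18.00, 95.00).
horizontal leg: A = 60 × 24 = 1440.00, centroid at (66.00, 12.00).
gusset: A = ½·56·68 = 1904.00, centroid at (54.67, 46.67).
ΣA = 10184.00 mm², ΣAx̄ = 322245.33 mm³, ΣAȳ = 755933.33 mm³.
x̄ = 322245.33/10184.00 = 31.64 mm; ȳ = 755933.33/10184.00 = 74.23 mm.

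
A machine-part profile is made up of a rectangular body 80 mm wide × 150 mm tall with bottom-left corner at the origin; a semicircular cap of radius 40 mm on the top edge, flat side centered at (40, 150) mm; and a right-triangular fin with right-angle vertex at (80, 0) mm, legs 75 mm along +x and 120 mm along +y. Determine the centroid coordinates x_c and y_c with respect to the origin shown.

rectangular body: A = 80 × 150 = 12000.00, centroid at (40.00, 75.00).
semicircular top: A = ½π·40² = 2513.27, centroid at (40.00, 166.98).
triangular fin: A = ½·75·120 = 4500.00, centroid at (105.00, 40.00).
ΣA = 19013.27 mm², ΣAx_c = 1053030.96 mm³, ΣAy_c = 1499657.79 mm³.
x_c = 1053030.96/19013.27 = 55.38 mm; y_c = 1499657.79/19013.27 = 78.87 mm.

x_c = 55.38 mm, y_c = 78.87 mm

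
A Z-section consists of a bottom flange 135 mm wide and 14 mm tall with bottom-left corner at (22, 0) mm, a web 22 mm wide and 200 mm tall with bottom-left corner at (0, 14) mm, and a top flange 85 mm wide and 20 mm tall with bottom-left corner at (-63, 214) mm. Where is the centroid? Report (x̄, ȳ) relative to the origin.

x̄ = 22.87 mm, ȳ = 112.09 mm

bottom flange: A = 135 × 14 = 1890.00, centroid at (89.50, 7.00).
web: A = 22 × 200 = 4400.00, centroid at (11.00, 114.00).
top flange: A = 85 × 20 = 1700.00, centroid at (-20.50, 224.00).
ΣA = 7990.00 mm²
ΣAx̄ = (1890.00)(89.50) + (4400.00)(11.00) + (1700.00)(-20.50) = 182705.00 mm³
ΣAȳ = (1890.00)(7.00) + (4400.00)(114.00) + (1700.00)(224.00) = 895630.00 mm³
x̄ = 182705.00 / 7990.00 = 22.87 mm
ȳ = 895630.00 / 7990.00 = 112.09 mm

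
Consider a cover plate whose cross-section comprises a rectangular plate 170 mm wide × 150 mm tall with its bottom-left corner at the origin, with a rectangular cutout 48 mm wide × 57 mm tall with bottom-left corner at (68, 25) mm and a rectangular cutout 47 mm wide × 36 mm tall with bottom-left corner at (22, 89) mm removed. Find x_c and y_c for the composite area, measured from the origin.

x_c = 87.26 mm, y_c = 75.22 mm

Part | A | x̄ᵢ | ȳᵢ | A·x̄ᵢ | A·ȳᵢ
plate | 25500.00 | 85.00 | 75.00 | 2167500.00 | 1912500.00
hole 1 | -2736.00 | 92.00 | 53.50 | -251712.00 | -146376.00
hole 2 | -1692.00 | 45.50 | 107.00 | -76986.00 | -181044.00
Σ | 21072.00 |  |  | 1838802.00 | 1585080.00
x_c = 1838802.00 / 21072.00 = 87.26 mm
y_c = 1585080.00 / 21072.00 = 75.22 mm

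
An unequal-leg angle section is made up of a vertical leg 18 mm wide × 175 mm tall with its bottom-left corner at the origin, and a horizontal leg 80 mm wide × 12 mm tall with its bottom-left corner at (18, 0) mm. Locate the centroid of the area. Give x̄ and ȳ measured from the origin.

Part | A | x̄ᵢ | ȳᵢ | A·x̄ᵢ | A·ȳᵢ
vertical leg | 3150.00 | 9.00 | 87.50 | 28350.00 | 275625.00
horizontal leg | 960.00 | 58.00 | 6.00 | 55680.00 | 5760.00
Σ | 4110.00 |  |  | 84030.00 | 281385.00
x̄ = 84030.00 / 4110.00 = 20.45 mm
ȳ = 281385.00 / 4110.00 = 68.46 mm

x̄ = 20.45 mm, ȳ = 68.46 mm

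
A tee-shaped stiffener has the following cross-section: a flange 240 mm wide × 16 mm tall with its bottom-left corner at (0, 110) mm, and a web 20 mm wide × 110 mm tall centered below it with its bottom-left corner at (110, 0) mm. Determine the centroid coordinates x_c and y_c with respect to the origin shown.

x_c = 120.00 mm, y_c = 95.05 mm

web: A = 20 × 110 = 2200.00, centroid at (120.00, 55.00).
flange: A = 240 × 16 = 3840.00, centroid at (120.00, 118.00).
ΣA = 6040.00 mm²
ΣAx_c = (2200.00)(120.00) + (3840.00)(120.00) = 724800.00 mm³
ΣAy_c = (2200.00)(55.00) + (3840.00)(118.00) = 574120.00 mm³
x_c = 724800.00 / 6040.00 = 120.00 mm
y_c = 574120.00 / 6040.00 = 95.05 mm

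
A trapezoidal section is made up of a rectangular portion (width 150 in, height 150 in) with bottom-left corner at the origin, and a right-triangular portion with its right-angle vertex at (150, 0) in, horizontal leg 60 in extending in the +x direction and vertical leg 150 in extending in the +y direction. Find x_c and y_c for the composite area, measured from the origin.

Part | A | x̄ᵢ | ȳᵢ | A·x̄ᵢ | A·ȳᵢ
rectangular portion | 22500.00 | 75.00 | 75.00 | 1687500.00 | 1687500.00
triangular portion | 4500.00 | 170.00 | 50.00 | 765000.00 | 225000.00
Σ | 27000.00 |  |  | 2452500.00 | 1912500.00
x_c = 2452500.00 / 27000.00 = 90.83 in
y_c = 1912500.00 / 27000.00 = 70.83 in

x_c = 90.83 in, y_c = 70.83 in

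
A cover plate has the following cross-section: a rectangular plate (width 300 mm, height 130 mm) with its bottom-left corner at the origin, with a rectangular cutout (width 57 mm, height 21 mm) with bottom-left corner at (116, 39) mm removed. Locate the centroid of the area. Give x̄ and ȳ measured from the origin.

Part | A | x̄ᵢ | ȳᵢ | A·x̄ᵢ | A·ȳᵢ
plate | 39000.00 | 150.00 | 65.00 | 5850000.00 | 2535000.00
hole | -1197.00 | 144.50 | 49.50 | -172966.50 | -59251.50
Σ | 37803.00 |  |  | 5677033.50 | 2475748.50
x̄ = 5677033.50 / 37803.00 = 150.17 mm
ȳ = 2475748.50 / 37803.00 = 65.49 mm

x̄ = 150.17 mm, ȳ = 65.49 mm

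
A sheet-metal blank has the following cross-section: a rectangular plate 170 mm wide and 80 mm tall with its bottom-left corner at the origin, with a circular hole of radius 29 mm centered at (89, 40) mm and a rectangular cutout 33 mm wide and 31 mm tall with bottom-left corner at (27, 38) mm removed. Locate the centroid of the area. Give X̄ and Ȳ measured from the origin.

Part | A | x̄ᵢ | ȳᵢ | A·x̄ᵢ | A·ȳᵢ
plate | 13600.00 | 85.00 | 40.00 | 1156000.00 | 544000.00
hole 1 | -2642.08 | 89.00 | 40.00 | -235145.07 | -105683.18
hole 2 | -1023.00 | 43.50 | 53.50 | -44500.50 | -54730.50
Σ | 9934.92 |  |  | 876354.43 | 383586.32
X̄ = 876354.43 / 9934.92 = 88.21 mm
Ȳ = 383586.32 / 9934.92 = 38.61 mm

X̄ = 88.21 mm, Ȳ = 38.61 mm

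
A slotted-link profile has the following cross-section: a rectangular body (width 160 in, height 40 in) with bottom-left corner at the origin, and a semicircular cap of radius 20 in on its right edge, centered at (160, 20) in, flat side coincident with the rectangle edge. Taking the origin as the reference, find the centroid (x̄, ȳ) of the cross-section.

x̄ = 87.91 in, ȳ = 20.00 in

rectangular body: A = 160 × 40 = 6400.00, centroid at (80.00, 20.00).
semicircular end: A = ½π·20² = 628.32, centroid at (168.49, 20.00).
ΣA = 7028.32 in²
ΣAx̄ = (6400.00)(80.00) + (628.32)(168.49) = 617864.30 in³
ΣAȳ = (6400.00)(20.00) + (628.32)(20.00) = 140566.37 in³
x̄ = 617864.30 / 7028.32 = 87.91 in
ȳ = 140566.37 / 7028.32 = 20.00 in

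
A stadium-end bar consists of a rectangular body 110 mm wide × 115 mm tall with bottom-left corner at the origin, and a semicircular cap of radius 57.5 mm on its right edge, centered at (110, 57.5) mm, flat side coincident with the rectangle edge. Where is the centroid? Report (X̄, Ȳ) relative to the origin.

X̄ = 78.11 mm, Ȳ = 57.50 mm

rectangular body: A = 110 × 115 = 12650.00, centroid at (55.00, 57.50).
semicircular end: A = ½π·57.5² = 5193.45, centroid at (134.40, 57.50).
ΣA = 17843.45 mm²
ΣAX̄ = (12650.00)(55.00) + (5193.45)(134.40) = 1393768.57 mm³
ΣAȲ = (12650.00)(57.50) + (5193.45)(57.50) = 1025998.11 mm³
X̄ = 1393768.57 / 17843.45 = 78.11 mm
Ȳ = 1025998.11 / 17843.45 = 57.50 mm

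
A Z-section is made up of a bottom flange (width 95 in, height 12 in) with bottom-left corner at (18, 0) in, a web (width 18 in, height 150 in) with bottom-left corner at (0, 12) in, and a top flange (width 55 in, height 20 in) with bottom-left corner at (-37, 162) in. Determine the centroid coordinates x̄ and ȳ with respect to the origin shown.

bottom flange: A = 95 × 12 = 1140.00, centroid at (65.50, 6.00).
web: A = 18 × 150 = 2700.00, centroid at (9.00, 87.00).
top flange: A = 55 × 20 = 1100.00, centroid at (-9.50, 172.00).
ΣA = 4940.00 in², ΣAx̄ = 88520.00 in³, ΣAȳ = 430940.00 in³.
x̄ = 88520.00/4940.00 = 17.92 in; ȳ = 430940.00/4940.00 = 87.23 in.

x̄ = 17.92 in, ȳ = 87.23 in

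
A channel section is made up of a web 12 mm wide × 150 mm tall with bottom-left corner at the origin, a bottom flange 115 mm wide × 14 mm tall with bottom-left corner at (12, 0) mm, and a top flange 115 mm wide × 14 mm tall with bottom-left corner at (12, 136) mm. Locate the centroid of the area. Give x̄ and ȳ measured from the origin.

web: A = 12 × 150 = 1800.00, centroid at (6.00, 75.00).
bottom flange: A = 115 × 14 = 1610.00, centroid at (69.50, 7.00).
top flange: A = 115 × 14 = 1610.00, centroid at (69.50, 143.00).
ΣA = 5020.00 mm²
ΣAx̄ = (1800.00)(6.00) + (1610.00)(69.50) + (1610.00)(69.50) = 234590.00 mm³
ΣAȳ = (1800.00)(75.00) + (1610.00)(7.00) + (1610.00)(143.00) = 376500.00 mm³
x̄ = 234590.00 / 5020.00 = 46.73 mm
ȳ = 376500.00 / 5020.00 = 75.00 mm

x̄ = 46.73 mm, ȳ = 75.00 mm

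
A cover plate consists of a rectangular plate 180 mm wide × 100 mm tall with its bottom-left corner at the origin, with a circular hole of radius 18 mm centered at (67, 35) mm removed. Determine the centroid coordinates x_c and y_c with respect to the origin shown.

x_c = 91.38 mm, y_c = 50.90 mm

plate: A = 180 × 100 = 18000.00, centroid at (90.00, 50.00).
hole: A = −π·18² = -1017.88, centroid at (67.00, 35.00).
ΣA = 16982.12 mm², ΣAx_c = 1551802.31 mm³, ΣAy_c = 864374.34 mm³.
x_c = 1551802.31/16982.12 = 91.38 mm; y_c = 864374.34/16982.12 = 50.90 mm.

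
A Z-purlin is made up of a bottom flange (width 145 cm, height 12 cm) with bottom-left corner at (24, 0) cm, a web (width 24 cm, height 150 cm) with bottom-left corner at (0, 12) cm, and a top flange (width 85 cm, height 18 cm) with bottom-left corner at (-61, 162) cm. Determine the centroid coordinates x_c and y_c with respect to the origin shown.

x_c = 26.61 cm, y_c = 85.19 cm

Part | A | x̄ᵢ | ȳᵢ | A·x̄ᵢ | A·ȳᵢ
bottom flange | 1740.00 | 96.50 | 6.00 | 167910.00 | 10440.00
web | 3600.00 | 12.00 | 87.00 | 43200.00 | 313200.00
top flange | 1530.00 | -18.50 | 171.00 | -28305.00 | 261630.00
Σ | 6870.00 |  |  | 182805.00 | 585270.00
x_c = 182805.00 / 6870.00 = 26.61 cm
y_c = 585270.00 / 6870.00 = 85.19 cm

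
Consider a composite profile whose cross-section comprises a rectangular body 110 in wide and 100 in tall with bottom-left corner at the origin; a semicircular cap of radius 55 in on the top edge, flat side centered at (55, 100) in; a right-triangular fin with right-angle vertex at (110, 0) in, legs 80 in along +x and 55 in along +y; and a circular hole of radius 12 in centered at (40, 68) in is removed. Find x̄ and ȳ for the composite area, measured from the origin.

x̄ = 65.65 in, ȳ = 65.47 in

rectangular body: A = 110 × 100 = 11000.00, centroid at (55.00, 50.00).
semicircular top: A = ½π·55² = 4751.66, centroid at (55.00, 123.34).
triangular fin: A = ½·80·55 = 2200.00, centroid at (136.67, 18.33).
hole: A = −π·12² = -452.39, centroid at (40.00, 68.00).
ΣA = 17499.27 in²
ΣAx̄ = (11000.00)(55.00) + (4751.66)(55.00) + (2200.00)(136.67) + (-452.39)(40.00) = 1148912.33 in³
ΣAȳ = (11000.00)(50.00) + (4751.66)(123.34) + (2200.00)(18.33) + (-452.39)(68.00) = 1145653.41 in³
x̄ = 1148912.33 / 17499.27 = 65.65 in
ȳ = 1145653.41 / 17499.27 = 65.47 in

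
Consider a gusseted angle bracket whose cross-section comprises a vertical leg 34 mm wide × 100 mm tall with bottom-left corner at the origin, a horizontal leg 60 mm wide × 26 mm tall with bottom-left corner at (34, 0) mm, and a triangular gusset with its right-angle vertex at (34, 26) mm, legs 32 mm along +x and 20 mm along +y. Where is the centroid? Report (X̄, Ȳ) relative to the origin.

vertical leg: A = 34 × 100 = 3400.00, centroid at (17.00, 50.00).
horizontal leg: A = 60 × 26 = 1560.00, centroid at (64.00, 13.00).
gusset: A = ½·32·20 = 320.00, centroid at (44.67, 32.67).
ΣA = 5280.00 mm²
ΣAX̄ = (3400.00)(17.00) + (1560.00)(64.00) + (320.00)(44.67) = 171933.33 mm³
ΣAȲ = (3400.00)(50.00) + (1560.00)(13.00) + (320.00)(32.67) = 200733.33 mm³
X̄ = 171933.33 / 5280.00 = 32.56 mm
Ȳ = 200733.33 / 5280.00 = 38.02 mm

X̄ = 32.56 mm, Ȳ = 38.02 mm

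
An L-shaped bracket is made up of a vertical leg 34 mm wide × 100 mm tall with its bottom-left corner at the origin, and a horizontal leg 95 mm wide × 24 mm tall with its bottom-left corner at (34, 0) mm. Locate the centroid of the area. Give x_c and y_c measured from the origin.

Part | A | x̄ᵢ | ȳᵢ | A·x̄ᵢ | A·ȳᵢ
vertical leg | 3400.00 | 17.00 | 50.00 | 57800.00 | 170000.00
horizontal leg | 2280.00 | 81.50 | 12.00 | 185820.00 | 27360.00
Σ | 5680.00 |  |  | 243620.00 | 197360.00
x_c = 243620.00 / 5680.00 = 42.89 mm
y_c = 197360.00 / 5680.00 = 34.75 mm

x_c = 42.89 mm, y_c = 34.75 mm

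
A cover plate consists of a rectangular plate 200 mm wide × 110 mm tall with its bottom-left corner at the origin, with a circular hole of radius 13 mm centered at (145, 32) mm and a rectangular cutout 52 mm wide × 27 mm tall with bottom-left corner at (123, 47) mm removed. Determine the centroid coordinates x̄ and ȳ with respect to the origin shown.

Part | A | x̄ᵢ | ȳᵢ | A·x̄ᵢ | A·ȳᵢ
plate | 22000.00 | 100.00 | 55.00 | 2200000.00 | 1210000.00
hole 1 | -530.93 | 145.00 | 32.00 | -76984.73 | -16989.73
hole 2 | -1404.00 | 149.00 | 60.50 | -209196.00 | -84942.00
Σ | 20065.07 |  |  | 1913819.27 | 1108068.27
x̄ = 1913819.27 / 20065.07 = 95.38 mm
ȳ = 1108068.27 / 20065.07 = 55.22 mm

x̄ = 95.38 mm, ȳ = 55.22 mm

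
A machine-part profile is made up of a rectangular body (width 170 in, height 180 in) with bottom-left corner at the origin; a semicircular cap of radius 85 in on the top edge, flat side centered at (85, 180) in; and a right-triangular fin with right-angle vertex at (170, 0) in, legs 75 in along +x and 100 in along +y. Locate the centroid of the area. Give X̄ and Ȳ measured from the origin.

X̄ = 94.03 in, Ȳ = 116.66 in

Part | A | x̄ᵢ | ȳᵢ | A·x̄ᵢ | A·ȳᵢ
rectangular body | 30600.00 | 85.00 | 90.00 | 2601000.00 | 2754000.00
semicircular top | 11349.00 | 85.00 | 216.08 | 964665.29 | 2452237.29
triangular fin | 3750.00 | 195.00 | 33.33 | 731250.00 | 125000.00
Σ | 45699.00 |  |  | 4296915.29 | 5331237.29
X̄ = 4296915.29 / 45699.00 = 94.03 in
Ȳ = 5331237.29 / 45699.00 = 116.66 in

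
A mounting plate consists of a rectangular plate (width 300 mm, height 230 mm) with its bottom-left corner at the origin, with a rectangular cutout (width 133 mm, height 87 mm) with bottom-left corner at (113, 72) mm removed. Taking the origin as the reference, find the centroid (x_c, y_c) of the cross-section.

x_c = 144.06 mm, y_c = 114.90 mm

plate: A = 300 × 230 = 69000.00, centroid at (150.00, 115.00).
hole: A = −(133 × 87) = -11571.00, centroid at (179.50, 115.50).
ΣA = 57429.00 mm², ΣAx_c = 8273005.50 mm³, ΣAy_c = 6598549.50 mm³.
x_c = 8273005.50/57429.00 = 144.06 mm; y_c = 6598549.50/57429.00 = 114.90 mm.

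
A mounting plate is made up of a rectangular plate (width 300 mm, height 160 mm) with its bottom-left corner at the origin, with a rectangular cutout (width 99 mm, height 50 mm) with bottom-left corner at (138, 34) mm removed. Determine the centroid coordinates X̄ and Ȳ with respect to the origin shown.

Part | A | x̄ᵢ | ȳᵢ | A·x̄ᵢ | A·ȳᵢ
plate | 48000.00 | 150.00 | 80.00 | 7200000.00 | 3840000.00
hole | -4950.00 | 187.50 | 59.00 | -928125.00 | -292050.00
Σ | 43050.00 |  |  | 6271875.00 | 3547950.00
X̄ = 6271875.00 / 43050.00 = 145.69 mm
Ȳ = 3547950.00 / 43050.00 = 82.41 mm

X̄ = 145.69 mm, Ȳ = 82.41 mm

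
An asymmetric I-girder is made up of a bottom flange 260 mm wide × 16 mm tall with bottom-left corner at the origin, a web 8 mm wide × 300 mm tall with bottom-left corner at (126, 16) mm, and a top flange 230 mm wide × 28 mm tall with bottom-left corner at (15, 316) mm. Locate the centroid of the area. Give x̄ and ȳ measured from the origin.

bottom flange: A = 260 × 16 = 4160.00, centroid at (130.00, 8.00).
web: A = 8 × 300 = 2400.00, centroid at (130.00, 166.00).
top flange: A = 230 × 28 = 6440.00, centroid at (130.00, 330.00).
ΣA = 13000.00 mm²
ΣAx̄ = (4160.00)(130.00) + (2400.00)(130.00) + (6440.00)(130.00) = 1690000.00 mm³
ΣAȳ = (4160.00)(8.00) + (2400.00)(166.00) + (6440.00)(330.00) = 2556880.00 mm³
x̄ = 1690000.00 / 13000.00 = 130.00 mm
ȳ = 2556880.00 / 13000.00 = 196.68 mm

x̄ = 130.00 mm, ȳ = 196.68 mm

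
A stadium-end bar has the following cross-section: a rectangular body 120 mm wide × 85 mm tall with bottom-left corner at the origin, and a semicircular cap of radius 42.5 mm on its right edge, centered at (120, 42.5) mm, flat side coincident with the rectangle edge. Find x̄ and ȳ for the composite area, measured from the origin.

x̄ = 76.98 mm, ȳ = 42.50 mm

Part | A | x̄ᵢ | ȳᵢ | A·x̄ᵢ | A·ȳᵢ
rectangular body | 10200.00 | 60.00 | 42.50 | 612000.00 | 433500.00
semicircular end | 2837.25 | 138.04 | 42.50 | 391647.19 | 120583.16
Σ | 13037.25 |  |  | 1003647.19 | 554083.16
x̄ = 1003647.19 / 13037.25 = 76.98 mm
ȳ = 554083.16 / 13037.25 = 42.50 mm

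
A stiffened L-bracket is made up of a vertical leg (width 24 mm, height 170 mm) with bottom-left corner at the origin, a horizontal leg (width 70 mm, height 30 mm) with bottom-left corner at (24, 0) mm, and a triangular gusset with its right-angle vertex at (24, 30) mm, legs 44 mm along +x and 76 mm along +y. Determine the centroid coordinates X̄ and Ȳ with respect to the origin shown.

vertical leg: A = 24 × 170 = 4080.00, centroid at (12.00, 85.00).
horizontal leg: A = 70 × 30 = 2100.00, centroid at (59.00, 15.00).
gusset: A = ½·44·76 = 1672.00, centroid at (38.67, 55.33).
ΣA = 7852.00 mm², ΣAX̄ = 237510.67 mm³, ΣAȲ = 470817.33 mm³.
X̄ = 237510.67/7852.00 = 30.25 mm; Ȳ = 470817.33/7852.00 = 59.96 mm.

X̄ = 30.25 mm, Ȳ = 59.96 mm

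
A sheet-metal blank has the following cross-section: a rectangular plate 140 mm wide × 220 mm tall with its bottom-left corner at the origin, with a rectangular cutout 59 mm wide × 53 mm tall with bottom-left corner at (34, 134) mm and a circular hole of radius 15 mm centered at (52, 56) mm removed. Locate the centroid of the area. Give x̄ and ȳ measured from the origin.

plate: A = 140 × 220 = 30800.00, centroid at (70.00, 110.00).
hole 1: A = −(59 × 53) = -3127.00, centroid at (63.50, 160.50).
hole 2: A = −π·15² = -706.86, centroid at (52.00, 56.00).
ΣA = 26966.14 mm², ΣAx̄ = 1920678.87 mm³, ΣAȳ = 2846532.43 mm³.
x̄ = 1920678.87/26966.14 = 71.23 mm; ȳ = 2846532.43/26966.14 = 105.56 mm.

x̄ = 71.23 mm, ȳ = 105.56 mm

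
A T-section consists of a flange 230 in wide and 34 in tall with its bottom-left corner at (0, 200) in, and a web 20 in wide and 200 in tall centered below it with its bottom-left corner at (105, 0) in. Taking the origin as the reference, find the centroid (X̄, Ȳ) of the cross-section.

web: A = 20 × 200 = 4000.00, centroid at (115.00, 100.00).
flange: A = 230 × 34 = 7820.00, centroid at (115.00, 217.00).
ΣA = 11820.00 in², ΣAX̄ = 1359300.00 in³, ΣAȲ = 2096940.00 in³.
X̄ = 1359300.00/11820.00 = 115.00 in; Ȳ = 2096940.00/11820.00 = 177.41 in.

X̄ = 115.00 in, Ȳ = 177.41 in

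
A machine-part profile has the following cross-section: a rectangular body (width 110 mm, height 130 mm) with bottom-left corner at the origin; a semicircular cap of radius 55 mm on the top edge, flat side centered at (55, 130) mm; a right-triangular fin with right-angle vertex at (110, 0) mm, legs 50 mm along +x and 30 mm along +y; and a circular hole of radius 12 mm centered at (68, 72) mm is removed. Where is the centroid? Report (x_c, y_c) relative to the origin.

x_c = 57.47 mm, y_c = 84.40 mm

rectangular body: A = 110 × 130 = 14300.00, centroid at (55.00, 65.00).
semicircular top: A = ½π·55² = 4751.66, centroid at (55.00, 153.34).
triangular fin: A = ½·50·30 = 750.00, centroid at (126.67, 10.00).
hole: A = −π·12² = -452.39, centroid at (68.00, 72.00).
ΣA = 19349.27 mm², ΣAx_c = 1112078.76 mm³, ΣAy_c = 1633060.29 mm³.
x_c = 1112078.76/19349.27 = 57.47 mm; y_c = 1633060.29/19349.27 = 84.40 mm.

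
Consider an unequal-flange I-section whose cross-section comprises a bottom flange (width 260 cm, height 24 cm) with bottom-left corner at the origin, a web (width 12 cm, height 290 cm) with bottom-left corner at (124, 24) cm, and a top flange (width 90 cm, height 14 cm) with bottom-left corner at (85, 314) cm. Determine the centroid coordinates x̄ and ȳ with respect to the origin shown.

x̄ = 130.00 cm, ȳ = 97.22 cm

bottom flange: A = 260 × 24 = 6240.00, centroid at (130.00, 12.00).
web: A = 12 × 290 = 3480.00, centroid at (130.00, 169.00).
top flange: A = 90 × 14 = 1260.00, centroid at (130.00, 321.00).
ΣA = 10980.00 cm², ΣAx̄ = 1427400.00 cm³, ΣAȳ = 1067460.00 cm³.
x̄ = 1427400.00/10980.00 = 130.00 cm; ȳ = 1067460.00/10980.00 = 97.22 cm.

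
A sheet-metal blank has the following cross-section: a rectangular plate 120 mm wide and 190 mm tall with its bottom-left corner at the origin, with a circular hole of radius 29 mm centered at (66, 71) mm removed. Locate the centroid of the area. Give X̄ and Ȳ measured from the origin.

X̄ = 59.21 mm, Ȳ = 98.15 mm

Part | A | x̄ᵢ | ȳᵢ | A·x̄ᵢ | A·ȳᵢ
plate | 22800.00 | 60.00 | 95.00 | 1368000.00 | 2166000.00
hole | -2642.08 | 66.00 | 71.00 | -174377.24 | -187587.64
Σ | 20157.92 |  |  | 1193622.76 | 1978412.36
X̄ = 1193622.76 / 20157.92 = 59.21 mm
Ȳ = 1978412.36 / 20157.92 = 98.15 mm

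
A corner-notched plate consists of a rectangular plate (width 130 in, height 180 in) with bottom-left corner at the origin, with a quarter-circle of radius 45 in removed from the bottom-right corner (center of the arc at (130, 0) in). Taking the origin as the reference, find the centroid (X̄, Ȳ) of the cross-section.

X̄ = 61.65 in, Ȳ = 95.17 in

plate: A = 130 × 180 = 23400.00, centroid at (65.00, 90.00).
removed quarter-circle: A = −¼π·45² = -1590.43, centroid at (110.90, 19.10).
ΣA = 21809.57 in², ΣAX̄ = 1344618.93 in³, ΣAȲ = 2075625.00 in³.
X̄ = 1344618.93/21809.57 = 61.65 in; Ȳ = 2075625.00/21809.57 = 95.17 in.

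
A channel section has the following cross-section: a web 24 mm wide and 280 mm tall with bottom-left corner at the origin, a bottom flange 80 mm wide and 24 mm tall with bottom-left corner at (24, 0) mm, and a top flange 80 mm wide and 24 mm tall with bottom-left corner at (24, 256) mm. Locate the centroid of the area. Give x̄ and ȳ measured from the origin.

x̄ = 30.91 mm, ȳ = 140.00 mm

web: A = 24 × 280 = 6720.00, centroid at (12.00, 140.00).
bottom flange: A = 80 × 24 = 1920.00, centroid at (64.00, 12.00).
top flange: A = 80 × 24 = 1920.00, centroid at (64.00, 268.00).
ΣA = 10560.00 mm², ΣAx̄ = 326400.00 mm³, ΣAȳ = 1478400.00 mm³.
x̄ = 326400.00/10560.00 = 30.91 mm; ȳ = 1478400.00/10560.00 = 140.00 mm.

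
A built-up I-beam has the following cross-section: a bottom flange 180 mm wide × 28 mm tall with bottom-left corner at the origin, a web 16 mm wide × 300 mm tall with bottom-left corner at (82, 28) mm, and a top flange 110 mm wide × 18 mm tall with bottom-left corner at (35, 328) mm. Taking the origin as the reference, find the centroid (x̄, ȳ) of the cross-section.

bottom flange: A = 180 × 28 = 5040.00, centroid at (90.00, 14.00).
web: A = 16 × 300 = 4800.00, centroid at (90.00, 178.00).
top flange: A = 110 × 18 = 1980.00, centroid at (90.00, 337.00).
ΣA = 11820.00 mm², ΣAx̄ = 1063800.00 mm³, ΣAȳ = 1592220.00 mm³.
x̄ = 1063800.00/11820.00 = 90.00 mm; ȳ = 1592220.00/11820.00 = 134.71 mm.

x̄ = 90.00 mm, ȳ = 134.71 mm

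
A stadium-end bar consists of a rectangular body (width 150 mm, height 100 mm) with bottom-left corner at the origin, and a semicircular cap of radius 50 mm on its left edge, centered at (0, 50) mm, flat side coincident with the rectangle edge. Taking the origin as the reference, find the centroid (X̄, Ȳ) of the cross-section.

X̄ = 55.04 mm, Ȳ = 50.00 mm

rectangular body: A = 150 × 100 = 15000.00, centroid at (75.00, 50.00).
semicircular end: A = ½π·50² = 3926.99, centroid at (-21.22, 50.00).
ΣA = 18926.99 mm²
ΣAX̄ = (15000.00)(75.00) + (3926.99)(-21.22) = 1041666.67 mm³
ΣAȲ = (15000.00)(50.00) + (3926.99)(50.00) = 946349.54 mm³
X̄ = 1041666.67 / 18926.99 = 55.04 mm
Ȳ = 946349.54 / 18926.99 = 50.00 mm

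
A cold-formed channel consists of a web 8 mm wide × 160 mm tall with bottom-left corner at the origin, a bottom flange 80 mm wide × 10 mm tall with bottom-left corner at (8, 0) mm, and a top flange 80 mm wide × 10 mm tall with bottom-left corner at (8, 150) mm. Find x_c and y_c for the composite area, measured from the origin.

web: A = 8 × 160 = 1280.00, centroid at (4.00, 80.00).
bottom flange: A = 80 × 10 = 800.00, centroid at (48.00, 5.00).
top flange: A = 80 × 10 = 800.00, centroid at (48.00, 155.00).
ΣA = 2880.00 mm²
ΣAx_c = (1280.00)(4.00) + (800.00)(48.00) + (800.00)(48.00) = 81920.00 mm³
ΣAy_c = (1280.00)(80.00) + (800.00)(5.00) + (800.00)(155.00) = 230400.00 mm³
x_c = 81920.00 / 2880.00 = 28.44 mm
y_c = 230400.00 / 2880.00 = 80.00 mm

x_c = 28.44 mm, y_c = 80.00 mm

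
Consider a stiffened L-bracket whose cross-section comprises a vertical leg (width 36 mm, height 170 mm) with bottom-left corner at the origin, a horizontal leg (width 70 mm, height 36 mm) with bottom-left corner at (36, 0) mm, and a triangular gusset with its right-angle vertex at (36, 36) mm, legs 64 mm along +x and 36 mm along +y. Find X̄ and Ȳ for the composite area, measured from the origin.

vertical leg: A = 36 × 170 = 6120.00, centroid at (18.00, 85.00).
horizontal leg: A = 70 × 36 = 2520.00, centroid at (71.00, 18.00).
gusset: A = ½·64·36 = 1152.00, centroid at (57.33, 48.00).
ΣA = 9792.00 mm²
ΣAX̄ = (6120.00)(18.00) + (2520.00)(71.00) + (1152.00)(57.33) = 355128.00 mm³
ΣAȲ = (6120.00)(85.00) + (2520.00)(18.00) + (1152.00)(48.00) = 620856.00 mm³
X̄ = 355128.00 / 9792.00 = 36.27 mm
Ȳ = 620856.00 / 9792.00 = 63.40 mm

X̄ = 36.27 mm, Ȳ = 63.40 mm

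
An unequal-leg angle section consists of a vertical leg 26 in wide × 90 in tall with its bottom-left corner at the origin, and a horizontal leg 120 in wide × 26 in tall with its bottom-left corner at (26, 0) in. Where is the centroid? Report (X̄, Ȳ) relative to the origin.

X̄ = 54.71 in, Ȳ = 26.71 in

Part | A | x̄ᵢ | ȳᵢ | A·x̄ᵢ | A·ȳᵢ
vertical leg | 2340.00 | 13.00 | 45.00 | 30420.00 | 105300.00
horizontal leg | 3120.00 | 86.00 | 13.00 | 268320.00 | 40560.00
Σ | 5460.00 |  |  | 298740.00 | 145860.00
X̄ = 298740.00 / 5460.00 = 54.71 in
Ȳ = 145860.00 / 5460.00 = 26.71 in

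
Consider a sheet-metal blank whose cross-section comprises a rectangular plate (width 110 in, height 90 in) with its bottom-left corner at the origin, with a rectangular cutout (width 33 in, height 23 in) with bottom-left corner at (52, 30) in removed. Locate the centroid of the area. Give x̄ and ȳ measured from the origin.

plate: A = 110 × 90 = 9900.00, centroid at (55.00, 45.00).
hole: A = −(33 × 23) = -759.00, centroid at (68.50, 41.50).
ΣA = 9141.00 in², ΣAx̄ = 492508.50 in³, ΣAȳ = 414001.50 in³.
x̄ = 492508.50/9141.00 = 53.88 in; ȳ = 414001.50/9141.00 = 45.29 in.

x̄ = 53.88 in, ȳ = 45.29 in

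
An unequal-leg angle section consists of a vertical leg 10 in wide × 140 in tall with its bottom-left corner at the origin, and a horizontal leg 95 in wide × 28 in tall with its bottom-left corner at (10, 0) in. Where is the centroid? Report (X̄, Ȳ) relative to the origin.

X̄ = 39.40 in, Ȳ = 33.31 in

vertical leg: A = 10 × 140 = 1400.00, centroid at (5.00, 70.00).
horizontal leg: A = 95 × 28 = 2660.00, centroid at (57.50, 14.00).
ΣA = 4060.00 in²
ΣAX̄ = (1400.00)(5.00) + (2660.00)(57.50) = 159950.00 in³
ΣAȲ = (1400.00)(70.00) + (2660.00)(14.00) = 135240.00 in³
X̄ = 159950.00 / 4060.00 = 39.40 in
Ȳ = 135240.00 / 4060.00 = 33.31 in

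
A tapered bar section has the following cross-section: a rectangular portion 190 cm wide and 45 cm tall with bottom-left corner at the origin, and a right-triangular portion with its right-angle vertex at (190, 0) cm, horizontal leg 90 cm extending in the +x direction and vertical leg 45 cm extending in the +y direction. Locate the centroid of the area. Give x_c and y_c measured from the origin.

rectangular portion: A = 190 × 45 = 8550.00, centroid at (95.00, 22.50).
triangular portion: A = ½·90·45 = 2025.00, centroid at (220.00, 15.00).
ΣA = 10575.00 cm²
ΣAx_c = (8550.00)(95.00) + (2025.00)(220.00) = 1257750.00 cm³
ΣAy_c = (8550.00)(22.50) + (2025.00)(15.00) = 222750.00 cm³
x_c = 1257750.00 / 10575.00 = 118.94 cm
y_c = 222750.00 / 10575.00 = 21.06 cm

x_c = 118.94 cm, y_c = 21.06 cm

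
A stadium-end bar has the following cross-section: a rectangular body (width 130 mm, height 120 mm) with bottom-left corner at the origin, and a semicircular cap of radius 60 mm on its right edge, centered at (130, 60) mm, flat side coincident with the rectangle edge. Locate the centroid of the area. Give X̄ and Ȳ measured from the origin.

X̄ = 89.07 mm, Ȳ = 60.00 mm

Part | A | x̄ᵢ | ȳᵢ | A·x̄ᵢ | A·ȳᵢ
rectangular body | 15600.00 | 65.00 | 60.00 | 1014000.00 | 936000.00
semicircular end | 5654.87 | 155.46 | 60.00 | 879132.68 | 339292.01
Σ | 21254.87 |  |  | 1893132.68 | 1275292.01
X̄ = 1893132.68 / 21254.87 = 89.07 mm
Ȳ = 1275292.01 / 21254.87 = 60.00 mm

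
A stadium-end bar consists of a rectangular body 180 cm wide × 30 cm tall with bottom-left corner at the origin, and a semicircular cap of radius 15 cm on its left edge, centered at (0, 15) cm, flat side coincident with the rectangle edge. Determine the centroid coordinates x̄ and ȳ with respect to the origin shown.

x̄ = 84.08 cm, ȳ = 15.00 cm

rectangular body: A = 180 × 30 = 5400.00, centroid at (90.00, 15.00).
semicircular end: A = ½π·15² = 353.43, centroid at (-6.37, 15.00).
ΣA = 5753.43 cm²
ΣAx̄ = (5400.00)(90.00) + (353.43)(-6.37) = 483750.00 cm³
ΣAȳ = (5400.00)(15.00) + (353.43)(15.00) = 86301.44 cm³
x̄ = 483750.00 / 5753.43 = 84.08 cm
ȳ = 86301.44 / 5753.43 = 15.00 cm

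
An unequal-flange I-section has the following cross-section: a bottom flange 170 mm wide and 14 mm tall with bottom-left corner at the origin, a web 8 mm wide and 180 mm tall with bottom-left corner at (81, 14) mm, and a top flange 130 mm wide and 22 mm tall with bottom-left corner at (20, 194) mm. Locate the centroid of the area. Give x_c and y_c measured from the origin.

bottom flange: A = 170 × 14 = 2380.00, centroid at (85.00, 7.00).
web: A = 8 × 180 = 1440.00, centroid at (85.00, 104.00).
top flange: A = 130 × 22 = 2860.00, centroid at (85.00, 205.00).
ΣA = 6680.00 mm², ΣAx_c = 567800.00 mm³, ΣAy_c = 752720.00 mm³.
x_c = 567800.00/6680.00 = 85.00 mm; y_c = 752720.00/6680.00 = 112.68 mm.

x_c = 85.00 mm, y_c = 112.68 mm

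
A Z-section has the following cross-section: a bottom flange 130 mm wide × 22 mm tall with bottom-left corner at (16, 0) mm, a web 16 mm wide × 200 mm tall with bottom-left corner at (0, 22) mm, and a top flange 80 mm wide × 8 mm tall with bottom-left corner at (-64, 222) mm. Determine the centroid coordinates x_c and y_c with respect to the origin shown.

bottom flange: A = 130 × 22 = 2860.00, centroid at (81.00, 11.00).
web: A = 16 × 200 = 3200.00, centroid at (8.00, 122.00).
top flange: A = 80 × 8 = 640.00, centroid at (-24.00, 226.00).
ΣA = 6700.00 mm²
ΣAx_c = (2860.00)(81.00) + (3200.00)(8.00) + (640.00)(-24.00) = 241900.00 mm³
ΣAy_c = (2860.00)(11.00) + (3200.00)(122.00) + (640.00)(226.00) = 566500.00 mm³
x_c = 241900.00 / 6700.00 = 36.10 mm
y_c = 566500.00 / 6700.00 = 84.55 mm

x_c = 36.10 mm, y_c = 84.55 mm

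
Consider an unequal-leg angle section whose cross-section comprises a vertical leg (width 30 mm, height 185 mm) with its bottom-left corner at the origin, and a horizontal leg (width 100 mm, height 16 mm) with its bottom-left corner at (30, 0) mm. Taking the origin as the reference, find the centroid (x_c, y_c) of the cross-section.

vertical leg: A = 30 × 185 = 5550.00, centroid at (15.00, 92.50).
horizontal leg: A = 100 × 16 = 1600.00, centroid at (80.00, 8.00).
ΣA = 7150.00 mm², ΣAx_c = 211250.00 mm³, ΣAy_c = 526175.00 mm³.
x_c = 211250.00/7150.00 = 29.55 mm; y_c = 526175.00/7150.00 = 73.59 mm.

x_c = 29.55 mm, y_c = 73.59 mm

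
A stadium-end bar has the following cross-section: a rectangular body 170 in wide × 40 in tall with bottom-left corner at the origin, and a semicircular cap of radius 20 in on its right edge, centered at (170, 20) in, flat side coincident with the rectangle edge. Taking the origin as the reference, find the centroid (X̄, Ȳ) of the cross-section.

X̄ = 92.91 in, Ȳ = 20.00 in

Part | A | x̄ᵢ | ȳᵢ | A·x̄ᵢ | A·ȳᵢ
rectangular body | 6800.00 | 85.00 | 20.00 | 578000.00 | 136000.00
semicircular end | 628.32 | 178.49 | 20.00 | 112147.48 | 12566.37
Σ | 7428.32 |  |  | 690147.48 | 148566.37
X̄ = 690147.48 / 7428.32 = 92.91 in
Ȳ = 148566.37 / 7428.32 = 20.00 in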